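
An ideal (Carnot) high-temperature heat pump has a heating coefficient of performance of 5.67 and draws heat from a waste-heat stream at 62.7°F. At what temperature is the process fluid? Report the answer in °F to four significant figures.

COP_HP = T_H/(T_H − T_C) rearranges to T_H = COP·T_C/(COP − 1).
With T_C = 290.21 K, T_H = 5.67 × 290.21/4.670 = 352.35 K.
Converting, 352.35 K = 174.56°F.

174.6 °F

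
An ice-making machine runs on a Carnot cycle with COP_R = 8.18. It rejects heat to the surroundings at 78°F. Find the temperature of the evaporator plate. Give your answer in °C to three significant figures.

-6.98 °C

For a Carnot refrigerator COP_R = T_C/(T_H − T_C), so T_C = COP·T_H/(1 + COP).
With T_H = 298.71 K, T_C = 8.18 × 298.71/9.180 = 266.17 K.
Converting, 266.17 K = -6.98°C.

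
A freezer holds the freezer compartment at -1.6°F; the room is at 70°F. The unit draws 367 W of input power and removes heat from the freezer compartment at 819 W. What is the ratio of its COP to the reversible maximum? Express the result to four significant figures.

COP_actual = Q̇_C/Ẇ = 819.0/367.0 = 2.232.
In absolute terms T_C = 254.48 K and T_H = 294.26 K, so ΔT = 39.78 K.
COP_Carnot = T_C/ΔT = 254.48/39.78 = 6.398.
η_II = COP_actual/COP_Carnot = 2.232/6.398 = 0.3488.

0.3488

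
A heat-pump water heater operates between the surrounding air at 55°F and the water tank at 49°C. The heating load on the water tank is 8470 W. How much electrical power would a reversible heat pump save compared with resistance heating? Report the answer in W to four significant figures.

In absolute terms T_C = 285.93 K and T_H = 322.15 K, so ΔT = 36.22 K.
COP_Carnot = T_H/ΔT = 322.15/36.22 = 8.894.
Resistance heating needs Ẇ_res = Q̇_H = 8470 W; the reversible heat pump needs only Ẇ_hp = Q̇_H/COP = 952.4 W.
Saving = 8470 − 952.4 = 7518 W.

7518 W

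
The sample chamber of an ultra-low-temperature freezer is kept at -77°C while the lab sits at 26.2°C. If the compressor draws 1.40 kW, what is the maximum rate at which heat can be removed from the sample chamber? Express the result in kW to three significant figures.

In absolute terms T_C = 196.15 K and T_H = 299.35 K, so ΔT = 103.2 K.
COP_Carnot = T_C/ΔT = 196.15/103.2 = 1.901.
Q̇_max = COP_Carnot × Ẇ = 1.901 × 1.400 kW = 2.661 kW.

2.66 kW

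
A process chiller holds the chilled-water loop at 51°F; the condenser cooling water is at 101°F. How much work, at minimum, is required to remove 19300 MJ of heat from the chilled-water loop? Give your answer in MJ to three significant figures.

1890 MJ

In absolute terms T_C = 283.71 K and T_H = 311.48 K, so ΔT = 27.78 K.
The reversible limit is COP_R = T_C/ΔT = 10.21, so W_min = Q_C/COP = Q_C·ΔT/T_C.
W_min = 19300 × 27.78/283.71 = 1890 MJ.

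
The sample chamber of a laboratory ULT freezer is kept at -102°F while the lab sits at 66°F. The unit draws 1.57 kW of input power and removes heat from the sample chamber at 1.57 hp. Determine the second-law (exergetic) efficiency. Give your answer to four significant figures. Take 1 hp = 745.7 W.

Converting, Q̇_C = 1.570 hp = 1.171 kW, so COP_actual = Q̇_C/Ẇ = 1.171/1.570 = 0.7457.
In absolute terms T_C = 198.71 K and T_H = 292.04 K, so ΔT = 93.33 K.
COP_Carnot = T_C/ΔT = 198.71/93.33 = 2.129.
η_II = COP_actual/COP_Carnot = 0.7457/2.129 = 0.3503.

0.3503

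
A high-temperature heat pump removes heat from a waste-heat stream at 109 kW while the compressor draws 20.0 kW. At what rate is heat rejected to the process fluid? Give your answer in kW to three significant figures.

For a cyclic device the first law requires Q̇_H = Q̇_C + Ẇ.
Q̇_H = Q̇_C + Ẇ = 129.0 kW.

129 kW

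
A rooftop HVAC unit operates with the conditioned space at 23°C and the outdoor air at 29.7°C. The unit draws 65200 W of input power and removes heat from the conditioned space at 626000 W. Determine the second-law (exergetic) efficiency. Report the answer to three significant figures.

COP_actual = Q̇_C/Ẇ = 626000/65200 = 9.601.
In absolute terms T_C = 296.15 K and T_H = 302.85 K, so ΔT = 6.700 K.
COP_Carnot = T_C/ΔT = 296.15/6.700 = 44.20.
η_II = COP_actual/COP_Carnot = 9.601/44.20 = 0.2172.

0.217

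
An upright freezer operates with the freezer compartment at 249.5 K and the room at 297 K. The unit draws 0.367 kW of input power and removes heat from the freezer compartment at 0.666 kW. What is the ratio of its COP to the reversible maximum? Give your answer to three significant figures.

0.345

COP_actual = Q̇_C/Ẇ = 0.6660/0.3670 = 1.815.
The reservoir spacing is ΔT = 297 − 249.5 = 47.50 K.
COP_Carnot = T_C/ΔT = 249.50/47.50 = 5.253.
η_II = COP_actual/COP_Carnot = 1.815/5.253 = 0.3455.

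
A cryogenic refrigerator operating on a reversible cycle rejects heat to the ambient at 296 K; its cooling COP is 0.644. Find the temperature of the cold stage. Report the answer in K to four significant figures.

116.0 K

For a Carnot refrigerator COP_R = T_C/(T_H − T_C), so T_C = COP·T_H/(1 + COP).
With T_H = 296.00 K, T_C = 0.644 × 296.00/1.644 = 115.95 K.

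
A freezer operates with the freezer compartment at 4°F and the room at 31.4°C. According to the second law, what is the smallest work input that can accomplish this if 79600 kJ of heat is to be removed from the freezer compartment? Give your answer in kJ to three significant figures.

In absolute terms T_C = 257.59 K and T_H = 304.55 K, so ΔT = 46.96 K.
The reversible limit is COP_R = T_C/ΔT = 5.486, so W_min = Q_C/COP = Q_C·ΔT/T_C.
W_min = 79600 × 46.96/257.59 = 14510 kJ.

14500 kJ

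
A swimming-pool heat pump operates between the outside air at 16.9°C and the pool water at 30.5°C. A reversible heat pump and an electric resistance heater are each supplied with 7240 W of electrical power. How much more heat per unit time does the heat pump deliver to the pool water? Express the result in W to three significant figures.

In absolute terms T_C = 290.05 K and T_H = 303.65 K, so ΔT = 13.60 K.
COP_Carnot = T_H/ΔT = 303.65/13.60 = 22.33.
The heat pump delivers Q̇_H = COP × Ẇ = 161600 W; the resistance heater delivers Ẇ = 7240 W.
Extra = (COP − 1)·Ẇ = 154400 W.

154000 W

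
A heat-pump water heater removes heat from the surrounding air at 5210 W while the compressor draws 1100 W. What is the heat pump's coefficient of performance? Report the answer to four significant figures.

5.736

The first law gives Q̇_H = Q̇_C + Ẇ, so the three rates are Q̇_C = 5210, Q̇_H = 6310, Ẇ = 1100 W.
COP_HP = Q̇_H/Ẇ = 6310/1100 = 5.736.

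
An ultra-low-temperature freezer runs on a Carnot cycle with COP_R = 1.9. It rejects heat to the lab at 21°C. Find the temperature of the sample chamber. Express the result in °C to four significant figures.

For a Carnot refrigerator COP_R = T_C/(T_H − T_C), so T_C = COP·T_H/(1 + COP).
With T_H = 294.15 K, T_C = 1.9 × 294.15/2.900 = 192.72 K.
Converting, 192.72 K = -80.43°C.

-80.43 °C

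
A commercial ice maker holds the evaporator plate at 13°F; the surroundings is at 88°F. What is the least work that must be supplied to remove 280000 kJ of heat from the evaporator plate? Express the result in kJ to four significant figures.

44430 kJ

In absolute terms T_C = 262.59 K and T_H = 304.26 K, so ΔT = 41.67 K.
The reversible limit is COP_R = T_C/ΔT = 6.302, so W_min = Q_C/COP = Q_C·ΔT/T_C.
W_min = 280000 × 41.67/262.59 = 44430 kJ.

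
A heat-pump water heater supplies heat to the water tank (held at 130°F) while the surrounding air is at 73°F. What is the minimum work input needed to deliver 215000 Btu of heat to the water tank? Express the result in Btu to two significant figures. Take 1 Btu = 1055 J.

21000 Btu

In absolute terms T_C = 295.93 K and T_H = 327.59 K, so ΔT = 31.67 K.
The reversible limit is COP_HP = T_H/ΔT = 10.35, so W_min = Q_H/COP = Q_H·ΔT/T_H.
W_min = 215000 × 31.67/327.59 = 20780 Btu.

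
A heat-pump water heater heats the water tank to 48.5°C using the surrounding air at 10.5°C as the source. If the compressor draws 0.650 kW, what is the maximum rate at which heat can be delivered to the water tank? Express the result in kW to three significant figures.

In absolute terms T_C = 283.65 K and T_H = 321.65 K, so ΔT = 38.00 K.
COP_Carnot = T_H/ΔT = 321.65/38.00 = 8.464.
Q̇_max = COP_Carnot × Ẇ = 8.464 × 0.6500 kW = 5.502 kW.

5.50 kW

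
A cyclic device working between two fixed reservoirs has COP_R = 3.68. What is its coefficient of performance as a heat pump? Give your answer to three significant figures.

The first law on one cycle gives Q_H = Q_C + W, so Q_H/W = Q_C/W + 1.
COP_HP = COP_R + 1 = 3.68 + 1 = 4.68.

4.68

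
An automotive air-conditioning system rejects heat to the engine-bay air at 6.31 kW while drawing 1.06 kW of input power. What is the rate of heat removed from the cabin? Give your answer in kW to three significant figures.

5.25 kW

For a cyclic device the first law requires Q̇_H = Q̇_C + Ẇ.
Q̇_C = Q̇_H − Ẇ = 5.250 kW.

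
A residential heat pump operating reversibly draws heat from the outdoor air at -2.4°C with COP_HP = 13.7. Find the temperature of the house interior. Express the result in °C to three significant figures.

COP_HP = T_H/(T_H − T_C) rearranges to T_H = COP·T_C/(COP − 1).
With T_C = 270.75 K, T_H = 13.7 × 270.75/12.70 = 292.07 K.
Converting, 292.07 K = 18.92°C.

18.9 °C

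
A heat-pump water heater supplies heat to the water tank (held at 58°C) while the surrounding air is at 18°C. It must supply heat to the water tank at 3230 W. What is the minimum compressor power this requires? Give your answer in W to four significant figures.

In absolute terms T_C = 291.15 K and T_H = 331.15 K, so ΔT = 40.00 K.
COP_Carnot = T_H/ΔT = 331.15/40.00 = 8.279.
Ẇ_min = Q̇/COP_Carnot = 3230/8.279 = 390.2 W.

390.2 W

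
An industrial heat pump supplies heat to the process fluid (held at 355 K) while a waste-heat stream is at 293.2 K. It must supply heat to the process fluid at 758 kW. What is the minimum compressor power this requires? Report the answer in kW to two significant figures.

The reservoir spacing is ΔT = 355 − 293.2 = 61.80 K.
COP_Carnot = T_H/ΔT = 355.00/61.80 = 5.744.
Ẇ_min = Q̇/COP_Carnot = 758.0/5.744 = 132.0 kW.

130 kW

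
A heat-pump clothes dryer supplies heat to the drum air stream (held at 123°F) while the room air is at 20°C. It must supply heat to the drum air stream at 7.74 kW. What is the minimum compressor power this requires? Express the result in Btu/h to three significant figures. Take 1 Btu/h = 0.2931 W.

2490 Btu/h

In absolute terms T_C = 293.15 K and T_H = 323.71 K, so ΔT = 30.56 K.
COP_Carnot = T_H/ΔT = 323.71/30.56 = 10.59.
Ẇ_min = Q̇/COP_Carnot = 7.740/10.59 = 0.7306 kW = 2493 Btu/h.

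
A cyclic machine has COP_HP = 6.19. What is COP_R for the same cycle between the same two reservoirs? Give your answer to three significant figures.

Since Q_H = Q_C + W for any cycle, COP_R = Q_C/W = Q_H/W − 1.
COP_R = 6.19 − 1 = 5.19.

5.19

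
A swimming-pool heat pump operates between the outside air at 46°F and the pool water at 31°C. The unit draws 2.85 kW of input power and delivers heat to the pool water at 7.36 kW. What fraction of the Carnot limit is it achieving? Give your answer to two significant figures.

0.20

COP_actual = Q̇_H/Ẇ = 7.360/2.850 = 2.582.
In absolute terms T_C = 280.93 K and T_H = 304.15 K, so ΔT = 23.22 K.
COP_Carnot = T_H/ΔT = 304.15/23.22 = 13.10.
η_II = COP_actual/COP_Carnot = 2.582/13.10 = 0.1972.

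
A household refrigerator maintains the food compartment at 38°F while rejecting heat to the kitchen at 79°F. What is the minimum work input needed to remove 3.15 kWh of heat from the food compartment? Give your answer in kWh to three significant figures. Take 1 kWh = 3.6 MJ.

In absolute terms T_C = 276.48 K and T_H = 299.26 K, so ΔT = 22.78 K.
The reversible limit is COP_R = T_C/ΔT = 12.14, so W_min = Q_C/COP = Q_C·ΔT/T_C.
W_min = 3.150 × 22.78/276.48 = 0.2595 kWh.

0.260 kWh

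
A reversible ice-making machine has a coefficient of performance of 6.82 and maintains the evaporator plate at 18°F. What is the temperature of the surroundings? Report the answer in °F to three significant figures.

COP_R = T_C/(T_H − T_C) gives T_H − T_C = T_C/COP.
With T_C = 265.37 K, T_H = 265.37 × (1 + 1/6.82) = 304.28 K.
Converting, 304.28 K = 88.04°F.

88.0 °F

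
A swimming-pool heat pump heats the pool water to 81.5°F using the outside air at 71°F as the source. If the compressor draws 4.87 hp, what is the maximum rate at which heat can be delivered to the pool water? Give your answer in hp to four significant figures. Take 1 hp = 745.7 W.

251.0 hp

In absolute terms T_C = 294.82 K and T_H = 300.65 K, so ΔT = 5.833 K.
COP_Carnot = T_H/ΔT = 300.65/5.833 = 51.54.
Q̇_max = COP_Carnot × Ẇ = 51.54 × 4.870 hp = 251.0 hp.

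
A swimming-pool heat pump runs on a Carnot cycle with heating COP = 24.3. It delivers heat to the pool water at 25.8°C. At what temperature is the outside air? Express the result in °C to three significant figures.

13.5 °C

COP_HP = T_H/(T_H − T_C) gives T_H − T_C = T_H/COP.
With T_H = 298.95 K, T_C = 298.95 × (1 − 1/24.3) = 286.65 K.
Converting, 286.65 K = 13.50°C.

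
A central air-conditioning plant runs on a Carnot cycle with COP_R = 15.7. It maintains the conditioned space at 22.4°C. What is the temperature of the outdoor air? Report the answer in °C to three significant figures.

COP_R = T_C/(T_H − T_C) gives T_H − T_C = T_C/COP.
With T_C = 295.55 K, T_H = 295.55 × (1 + 1/15.7) = 314.37 K.
Converting, 314.37 K = 41.22°C.

41.2 °C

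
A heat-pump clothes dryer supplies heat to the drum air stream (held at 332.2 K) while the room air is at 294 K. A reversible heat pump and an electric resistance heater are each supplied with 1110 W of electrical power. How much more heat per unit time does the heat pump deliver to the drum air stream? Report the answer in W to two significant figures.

8500 W

The reservoir spacing is ΔT = 332.2 − 294 = 38.20 K.
COP_Carnot = T_H/ΔT = 332.20/38.20 = 8.696.
The heat pump delivers Q̇_H = COP × Ẇ = 9653 W; the resistance heater delivers Ẇ = 1110 W.
Extra = (COP − 1)·Ẇ = 8543 W.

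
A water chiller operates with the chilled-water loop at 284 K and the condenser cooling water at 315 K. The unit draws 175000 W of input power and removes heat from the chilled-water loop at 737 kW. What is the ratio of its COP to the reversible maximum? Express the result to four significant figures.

Converting, Q̇_C = 737.0 kW = 737000 W, so COP_actual = Q̇_C/Ẇ = 737000/175000 = 4.211.
The reservoir spacing is ΔT = 315 − 284 = 31.00 K.
COP_Carnot = T_C/ΔT = 284.00/31.00 = 9.161.
η_II = COP_actual/COP_Carnot = 4.211/9.161 = 0.4597.

0.4597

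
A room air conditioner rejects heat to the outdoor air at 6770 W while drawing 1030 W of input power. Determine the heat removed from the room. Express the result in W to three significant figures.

For a cyclic device the first law requires Q̇_H = Q̇_C + Ẇ.
Q̇_C = Q̇_H − Ẇ = 5740 W.

5740 W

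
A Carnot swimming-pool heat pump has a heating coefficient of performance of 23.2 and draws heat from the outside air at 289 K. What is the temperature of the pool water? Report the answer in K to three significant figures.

302 K

COP_HP = T_H/(T_H − T_C) rearranges to T_H = COP·T_C/(COP − 1).
With T_C = 289.00 K, T_H = 23.2 × 289.00/22.20 = 302.02 K.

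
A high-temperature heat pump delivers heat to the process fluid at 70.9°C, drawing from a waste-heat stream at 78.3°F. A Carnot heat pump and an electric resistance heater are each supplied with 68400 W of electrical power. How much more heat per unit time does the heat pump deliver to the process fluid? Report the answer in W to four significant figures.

452500 W

In absolute terms T_C = 298.87 K and T_H = 344.05 K, so ΔT = 45.18 K.
COP_Carnot = T_H/ΔT = 344.05/45.18 = 7.615.
The heat pump delivers Q̇_H = COP × Ẇ = 520900 W; the resistance heater delivers Ẇ = 68400 W.
Extra = (COP − 1)·Ẇ = 452500 W.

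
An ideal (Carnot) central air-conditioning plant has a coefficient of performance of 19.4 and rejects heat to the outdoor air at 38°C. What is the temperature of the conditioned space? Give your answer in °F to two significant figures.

73 °F

For a Carnot refrigerator COP_R = T_C/(T_H − T_C), so T_C = COP·T_H/(1 + COP).
With T_H = 311.15 K, T_C = 19.4 × 311.15/20.40 = 295.90 K.
Converting, 295.90 K = 72.95°F.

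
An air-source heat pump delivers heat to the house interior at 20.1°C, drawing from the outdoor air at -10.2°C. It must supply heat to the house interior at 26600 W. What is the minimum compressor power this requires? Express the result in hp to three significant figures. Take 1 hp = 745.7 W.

In absolute terms T_C = 262.95 K and T_H = 293.25 K, so ΔT = 30.30 K.
COP_Carnot = T_H/ΔT = 293.25/30.30 = 9.678.
Ẇ_min = Q̇/COP_Carnot = 26600/9.678 = 2748 W = 3.686 hp.

3.69 hp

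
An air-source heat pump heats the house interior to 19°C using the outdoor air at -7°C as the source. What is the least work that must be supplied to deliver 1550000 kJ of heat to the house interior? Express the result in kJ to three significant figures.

In absolute terms T_C = 266.15 K and T_H = 292.15 K, so ΔT = 26.00 K.
The reversible limit is COP_HP = T_H/ΔT = 11.24, so W_min = Q_H/COP = Q_H·ΔT/T_H.
W_min = 1550000 × 26.00/292.15 = 137900 kJ.

138000 kJ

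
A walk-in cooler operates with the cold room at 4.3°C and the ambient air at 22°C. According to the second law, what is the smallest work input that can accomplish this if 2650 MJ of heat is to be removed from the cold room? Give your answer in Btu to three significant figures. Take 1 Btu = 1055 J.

160000 Btu

In absolute terms T_C = 277.45 K and T_H = 295.15 K, so ΔT = 17.70 K.
The reversible limit is COP_R = T_C/ΔT = 15.68, so W_min = Q_C/COP = Q_C·ΔT/T_C.
W_min = 2650 × 17.70/277.45 = 169.1 MJ = 160200 Btu.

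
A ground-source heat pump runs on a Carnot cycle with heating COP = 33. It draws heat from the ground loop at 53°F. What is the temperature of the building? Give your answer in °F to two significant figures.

COP_HP = T_H/(T_H − T_C) rearranges to T_H = COP·T_C/(COP − 1).
With T_C = 284.82 K, T_H = 33 × 284.82/32.00 = 293.72 K.
Converting, 293.72 K = 69.02°F.

69 °F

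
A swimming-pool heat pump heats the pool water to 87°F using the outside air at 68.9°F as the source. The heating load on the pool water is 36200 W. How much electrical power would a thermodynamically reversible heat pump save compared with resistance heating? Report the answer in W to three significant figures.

35000 W

In absolute terms T_C = 293.65 K and T_H = 303.71 K, so ΔT = 10.06 K.
COP_Carnot = T_H/ΔT = 303.71/10.06 = 30.20.
Resistance heating needs Ẇ_res = Q̇_H = 36200 W; the reversible heat pump needs only Ẇ_hp = Q̇_H/COP = 1199 W.
Saving = 36200 − 1199 = 35000 W.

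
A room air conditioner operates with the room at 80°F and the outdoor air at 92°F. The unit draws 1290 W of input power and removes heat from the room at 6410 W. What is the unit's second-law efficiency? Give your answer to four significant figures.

COP_actual = Q̇_C/Ẇ = 6410/1290 = 4.969.
In absolute terms T_C = 299.82 K and T_H = 306.48 K, so ΔT = 6.667 K.
COP_Carnot = T_C/ΔT = 299.82/6.667 = 44.97.
η_II = COP_actual/COP_Carnot = 4.969/44.97 = 0.1105.

0.1105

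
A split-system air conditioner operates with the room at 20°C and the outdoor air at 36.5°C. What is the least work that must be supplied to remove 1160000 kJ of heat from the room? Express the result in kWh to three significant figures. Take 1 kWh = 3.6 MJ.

18.1 kWh

In absolute terms T_C = 293.15 K and T_H = 309.65 K, so ΔT = 16.50 K.
The reversible limit is COP_R = T_C/ΔT = 17.77, so W_min = Q_C/COP = Q_C·ΔT/T_C.
W_min = 1160000 × 16.50/293.15 = 65290 kJ = 18.14 kWh.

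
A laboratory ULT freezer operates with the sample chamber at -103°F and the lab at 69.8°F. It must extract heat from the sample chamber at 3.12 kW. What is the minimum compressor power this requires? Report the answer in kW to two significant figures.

1.5 kW

In absolute terms T_C = 198.15 K and T_H = 294.15 K, so ΔT = 96.00 K.
COP_Carnot = T_C/ΔT = 198.15/96.00 = 2.064.
Ẇ_min = Q̇/COP_Carnot = 3.120/2.064 = 1.512 kW.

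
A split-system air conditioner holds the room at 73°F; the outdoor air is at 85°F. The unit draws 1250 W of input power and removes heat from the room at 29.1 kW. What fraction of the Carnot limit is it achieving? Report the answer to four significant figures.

0.5245

Converting, Q̇_C = 29.10 kW = 29100 W, so COP_actual = Q̇_C/Ẇ = 29100/1250 = 23.28.
In absolute terms T_C = 295.93 K and T_H = 302.59 K, so ΔT = 6.667 K.
COP_Carnot = T_C/ΔT = 295.93/6.667 = 44.39.
η_II = COP_actual/COP_Carnot = 23.28/44.39 = 0.5245.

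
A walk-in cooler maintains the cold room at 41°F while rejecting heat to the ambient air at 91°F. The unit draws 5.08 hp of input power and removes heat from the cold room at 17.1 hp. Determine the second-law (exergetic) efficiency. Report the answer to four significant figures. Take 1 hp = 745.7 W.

COP_actual = Q̇_C/Ẇ = 17.10/5.080 = 3.366.
In absolute terms T_C = 278.15 K and T_H = 305.93 K, so ΔT = 27.78 K.
COP_Carnot = T_C/ΔT = 278.15/27.78 = 10.01.
η_II = COP_actual/COP_Carnot = 3.366/10.01 = 0.3362.

0.3362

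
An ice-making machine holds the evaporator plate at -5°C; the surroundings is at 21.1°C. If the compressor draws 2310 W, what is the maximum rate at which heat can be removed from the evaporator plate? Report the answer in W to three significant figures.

23700 W

In absolute terms T_C = 268.15 K and T_H = 294.25 K, so ΔT = 26.10 K.
COP_Carnot = T_C/ΔT = 268.15/26.10 = 10.27.
Q̇_max = COP_Carnot × Ẇ = 10.27 × 2310 W = 23730 W.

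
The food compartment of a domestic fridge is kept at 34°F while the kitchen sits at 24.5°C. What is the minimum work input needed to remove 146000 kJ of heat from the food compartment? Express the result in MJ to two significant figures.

In absolute terms T_C = 274.26 K and T_H = 297.65 K, so ΔT = 23.39 K.
The reversible limit is COP_R = T_C/ΔT = 11.73, so W_min = Q_C/COP = Q_C·ΔT/T_C.
W_min = 146000 × 23.39/274.26 = 12450 kJ = 12.45 MJ.

12 MJ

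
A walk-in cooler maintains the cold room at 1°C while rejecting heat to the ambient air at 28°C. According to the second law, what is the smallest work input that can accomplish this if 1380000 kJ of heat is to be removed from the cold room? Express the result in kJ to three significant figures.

In absolute terms T_C = 274.15 K and T_H = 301.15 K, so ΔT = 27.00 K.
The reversible limit is COP_R = T_C/ΔT = 10.15, so W_min = Q_C/COP = Q_C·ΔT/T_C.
W_min = 1380000 × 27.00/274.15 = 135900 kJ.

136000 kJ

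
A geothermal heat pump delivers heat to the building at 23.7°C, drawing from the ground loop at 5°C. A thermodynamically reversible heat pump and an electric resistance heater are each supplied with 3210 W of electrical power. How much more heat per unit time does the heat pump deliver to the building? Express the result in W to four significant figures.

47750 W

In absolute terms T_C = 278.15 K and T_H = 296.85 K, so ΔT = 18.70 K.
COP_Carnot = T_H/ΔT = 296.85/18.70 = 15.87.
The heat pump delivers Q̇_H = COP × Ẇ = 50960 W; the resistance heater delivers Ẇ = 3210 W.
Extra = (COP − 1)·Ẇ = 47750 W.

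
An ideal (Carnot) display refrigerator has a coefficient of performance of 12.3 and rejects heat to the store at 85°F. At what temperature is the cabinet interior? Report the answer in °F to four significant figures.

44.05 °F

For a Carnot refrigerator COP_R = T_C/(T_H − T_C), so T_C = COP·T_H/(1 + COP).
With T_H = 302.59 K, T_C = 12.3 × 302.59/13.30 = 279.84 K.
Converting, 279.84 K = 44.05°F.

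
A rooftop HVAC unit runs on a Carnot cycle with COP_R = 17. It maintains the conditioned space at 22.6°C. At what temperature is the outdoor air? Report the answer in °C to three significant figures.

40.0 °C

COP_R = T_C/(T_H − T_C) gives T_H − T_C = T_C/COP.
With T_C = 295.75 K, T_H = 295.75 × (1 + 1/17) = 313.15 K.
Converting, 313.15 K = 40.00°C.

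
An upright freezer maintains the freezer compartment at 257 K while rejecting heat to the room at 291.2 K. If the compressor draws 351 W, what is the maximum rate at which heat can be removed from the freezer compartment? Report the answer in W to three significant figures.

The reservoir spacing is ΔT = 291.2 − 257 = 34.20 K.
COP_Carnot = T_C/ΔT = 257.00/34.20 = 7.515.
Q̇_max = COP_Carnot × Ẇ = 7.515 × 351.0 W = 2638 W.

2640 W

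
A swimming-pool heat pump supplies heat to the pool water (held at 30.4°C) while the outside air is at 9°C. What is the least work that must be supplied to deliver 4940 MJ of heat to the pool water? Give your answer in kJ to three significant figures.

In absolute terms T_C = 282.15 K and T_H = 303.55 K, so ΔT = 21.40 K.
The reversible limit is COP_HP = T_H/ΔT = 14.18, so W_min = Q_H/COP = Q_H·ΔT/T_H.
W_min = 4940 × 21.40/303.55 = 348.3 MJ = 348300 kJ.

348000 kJ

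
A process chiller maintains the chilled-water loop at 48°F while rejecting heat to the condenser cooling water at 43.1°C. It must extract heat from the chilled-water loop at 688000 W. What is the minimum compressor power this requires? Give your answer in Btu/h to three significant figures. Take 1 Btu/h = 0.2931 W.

In absolute terms T_C = 282.04 K and T_H = 316.25 K, so ΔT = 34.21 K.
COP_Carnot = T_C/ΔT = 282.04/34.21 = 8.244.
Ẇ_min = Q̇/COP_Carnot = 688000/8.244 = 83450 W = 284700 Btu/h.

285000 Btu/h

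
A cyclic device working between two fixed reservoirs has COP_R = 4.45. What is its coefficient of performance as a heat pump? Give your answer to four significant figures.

The first law on one cycle gives Q_H = Q_C + W, so Q_H/W = Q_C/W + 1.
COP_HP = COP_R + 1 = 4.45 + 1 = 5.45.

5.450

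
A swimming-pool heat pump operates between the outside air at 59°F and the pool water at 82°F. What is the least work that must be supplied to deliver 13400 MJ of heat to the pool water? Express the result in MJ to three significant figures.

569 MJ

In absolute terms T_C = 288.15 K and T_H = 300.93 K, so ΔT = 12.78 K.
The reversible limit is COP_HP = T_H/ΔT = 23.55, so W_min = Q_H/COP = Q_H·ΔT/T_H.
W_min = 13400 × 12.78/300.93 = 569.0 MJ.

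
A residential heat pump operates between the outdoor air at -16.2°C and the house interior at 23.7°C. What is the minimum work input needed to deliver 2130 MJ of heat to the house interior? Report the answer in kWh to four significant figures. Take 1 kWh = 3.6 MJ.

In absolute terms T_C = 256.95 K and T_H = 296.85 K, so ΔT = 39.90 K.
The reversible limit is COP_HP = T_H/ΔT = 7.440, so W_min = Q_H/COP = Q_H·ΔT/T_H.
W_min = 2130 × 39.90/296.85 = 286.3 MJ = 79.53 kWh.

79.53 kWh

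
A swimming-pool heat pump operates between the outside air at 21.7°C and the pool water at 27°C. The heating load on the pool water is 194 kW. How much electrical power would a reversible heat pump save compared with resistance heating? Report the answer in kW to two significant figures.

190 kW

In absolute terms T_C = 294.85 K and T_H = 300.15 K, so ΔT = 5.300 K.
COP_Carnot = T_H/ΔT = 300.15/5.300 = 56.63.
Resistance heating needs Ẇ_res = Q̇_H = 194.0 kW; the reversible heat pump needs only Ẇ_hp = Q̇_H/COP = 3.426 kW.
Saving = 194.0 − 3.426 = 190.6 kW.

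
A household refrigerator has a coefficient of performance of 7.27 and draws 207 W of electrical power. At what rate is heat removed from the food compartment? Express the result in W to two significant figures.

1500 W

Q̇_C = COP × Ẇ = 7.27 × 207.0 = 1505 W.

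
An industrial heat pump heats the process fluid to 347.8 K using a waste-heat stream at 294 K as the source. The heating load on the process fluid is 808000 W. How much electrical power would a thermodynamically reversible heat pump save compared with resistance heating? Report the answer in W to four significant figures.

The reservoir spacing is ΔT = 347.8 − 294 = 53.80 K.
COP_Carnot = T_H/ΔT = 347.80/53.80 = 6.465.
Resistance heating needs Ẇ_res = Q̇_H = 808000 W; the reversible heat pump needs only Ẇ_hp = Q̇_H/COP = 125000 W.
Saving = 808000 − 125000 = 683000 W.

683000 W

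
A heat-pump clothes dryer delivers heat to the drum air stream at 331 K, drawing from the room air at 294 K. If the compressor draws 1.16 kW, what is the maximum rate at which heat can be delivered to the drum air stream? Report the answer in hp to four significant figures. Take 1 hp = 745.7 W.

13.92 hp

The reservoir spacing is ΔT = 331 − 294 = 37.00 K.
COP_Carnot = T_H/ΔT = 331.00/37.00 = 8.946.
Q̇_max = COP_Carnot × Ẇ = 8.946 × 1.160 kW = 10.38 kW = 13.92 hp.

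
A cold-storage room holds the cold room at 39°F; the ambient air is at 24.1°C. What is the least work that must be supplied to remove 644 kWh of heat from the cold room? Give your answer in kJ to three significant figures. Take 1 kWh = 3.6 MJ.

In absolute terms T_C = 277.04 K and T_H = 297.25 K, so ΔT = 20.21 K.
The reversible limit is COP_R = T_C/ΔT = 13.71, so W_min = Q_C/COP = Q_C·ΔT/T_C.
W_min = 644.0 × 20.21/277.04 = 46.98 kWh = 169100 kJ.

169000 kJ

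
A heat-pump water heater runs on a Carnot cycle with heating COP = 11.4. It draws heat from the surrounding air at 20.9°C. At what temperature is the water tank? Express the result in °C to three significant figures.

49.2 °C

COP_HP = T_H/(T_H − T_C) rearranges to T_H = COP·T_C/(COP − 1).
With T_C = 294.05 K, T_H = 11.4 × 294.05/10.40 = 322.32 K.
Converting, 322.32 K = 49.17°C.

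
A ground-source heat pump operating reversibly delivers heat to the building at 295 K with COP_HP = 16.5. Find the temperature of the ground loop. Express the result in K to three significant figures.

277 K

COP_HP = T_H/(T_H − T_C) gives T_H − T_C = T_H/COP.
With T_H = 295.00 K, T_C = 295.00 × (1 − 1/16.5) = 277.12 K.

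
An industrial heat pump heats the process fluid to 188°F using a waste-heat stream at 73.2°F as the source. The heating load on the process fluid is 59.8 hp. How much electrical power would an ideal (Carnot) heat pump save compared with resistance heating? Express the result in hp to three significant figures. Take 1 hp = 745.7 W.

49.2 hp

In absolute terms T_C = 296.04 K and T_H = 359.82 K, so ΔT = 63.78 K.
COP_Carnot = T_H/ΔT = 359.82/63.78 = 5.642.
Resistance heating needs Ẇ_res = Q̇_H = 59.80 hp; the reversible heat pump needs only Ẇ_hp = Q̇_H/COP = 10.60 hp.
Saving = 59.80 − 10.60 = 49.20 hp.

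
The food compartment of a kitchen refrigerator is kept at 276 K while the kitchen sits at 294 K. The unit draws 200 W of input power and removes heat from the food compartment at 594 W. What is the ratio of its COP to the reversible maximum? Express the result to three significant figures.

COP_actual = Q̇_C/Ẇ = 594.0/200.0 = 2.970.
The reservoir spacing is ΔT = 294 − 276 = 18.00 K.
COP_Carnot = T_C/ΔT = 276.00/18.00 = 15.33.
η_II = COP_actual/COP_Carnot = 2.970/15.33 = 0.1937.

0.194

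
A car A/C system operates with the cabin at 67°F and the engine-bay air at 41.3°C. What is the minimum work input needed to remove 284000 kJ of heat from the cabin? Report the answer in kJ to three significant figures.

21200 kJ

In absolute terms T_C = 292.59 K and T_H = 314.45 K, so ΔT = 21.86 K.
The reversible limit is COP_R = T_C/ΔT = 13.39, so W_min = Q_C/COP = Q_C·ΔT/T_C.
W_min = 284000 × 21.86/292.59 = 21210 kJ.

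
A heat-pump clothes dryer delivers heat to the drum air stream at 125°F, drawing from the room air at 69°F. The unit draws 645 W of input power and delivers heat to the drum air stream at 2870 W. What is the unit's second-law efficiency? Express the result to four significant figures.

0.4262

COP_actual = Q̇_H/Ẇ = 2870/645.0 = 4.450.
In absolute terms T_C = 293.71 K and T_H = 324.82 K, so ΔT = 31.11 K.
COP_Carnot = T_H/ΔT = 324.82/31.11 = 10.44.
η_II = COP_actual/COP_Carnot = 4.450/10.44 = 0.4262.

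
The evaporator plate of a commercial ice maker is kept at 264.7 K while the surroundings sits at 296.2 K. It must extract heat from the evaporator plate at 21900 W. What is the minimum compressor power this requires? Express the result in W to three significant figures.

2610 W

The reservoir spacing is ΔT = 296.2 − 264.7 = 31.50 K.
COP_Carnot = T_C/ΔT = 264.70/31.50 = 8.403.
Ẇ_min = Q̇/COP_Carnot = 21900/8.403 = 2606 W.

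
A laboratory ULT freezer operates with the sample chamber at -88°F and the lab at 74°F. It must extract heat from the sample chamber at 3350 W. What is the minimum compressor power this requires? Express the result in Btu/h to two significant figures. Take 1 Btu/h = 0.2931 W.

5000 Btu/h

In absolute terms T_C = 206.48 K and T_H = 296.48 K, so ΔT = 90.00 K.
COP_Carnot = T_C/ΔT = 206.48/90.00 = 2.294.
Ẇ_min = Q̇/COP_Carnot = 3350/2.294 = 1460 W = 4982 Btu/h.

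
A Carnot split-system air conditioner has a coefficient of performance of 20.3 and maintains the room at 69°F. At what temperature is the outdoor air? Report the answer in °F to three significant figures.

95.0 °F

COP_R = T_C/(T_H − T_C) gives T_H − T_C = T_C/COP.
With T_C = 293.71 K, T_H = 293.71 × (1 + 1/20.3) = 308.17 K.
Converting, 308.17 K = 95.04°F.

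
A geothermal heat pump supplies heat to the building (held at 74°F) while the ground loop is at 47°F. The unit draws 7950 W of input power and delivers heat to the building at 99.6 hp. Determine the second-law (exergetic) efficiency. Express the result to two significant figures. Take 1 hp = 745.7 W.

Converting, Q̇_H = 99.60 hp = 74270 W, so COP_actual = Q̇_H/Ẇ = 74270/7950 = 9.342.
In absolute terms T_C = 281.48 K and T_H = 296.48 K, so ΔT = 15.00 K.
COP_Carnot = T_H/ΔT = 296.48/15.00 = 19.77.
η_II = COP_actual/COP_Carnot = 9.342/19.77 = 0.4727.

0.47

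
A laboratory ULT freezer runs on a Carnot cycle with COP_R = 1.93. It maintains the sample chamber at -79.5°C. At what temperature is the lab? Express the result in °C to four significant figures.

20.84 °C

COP_R = T_C/(T_H − T_C) gives T_H − T_C = T_C/COP.
With T_C = 193.65 K, T_H = 193.65 × (1 + 1/1.93) = 293.99 K.
Converting, 293.99 K = 20.84°C.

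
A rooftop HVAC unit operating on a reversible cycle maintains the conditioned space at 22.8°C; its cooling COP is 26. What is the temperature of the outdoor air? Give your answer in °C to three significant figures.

COP_R = T_C/(T_H − T_C) gives T_H − T_C = T_C/COP.
With T_C = 295.95 K, T_H = 295.95 × (1 + 1/26) = 307.33 K.
Converting, 307.33 K = 34.18°C.

34.2 °C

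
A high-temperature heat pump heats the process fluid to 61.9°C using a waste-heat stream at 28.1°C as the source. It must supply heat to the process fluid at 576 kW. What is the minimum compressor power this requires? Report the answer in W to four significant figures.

In absolute terms T_C = 301.25 K and T_H = 335.05 K, so ΔT = 33.80 K.
COP_Carnot = T_H/ΔT = 335.05/33.80 = 9.913.
Ẇ_min = Q̇/COP_Carnot = 576.0/9.913 = 58.11 kW = 58110 W.

58110 W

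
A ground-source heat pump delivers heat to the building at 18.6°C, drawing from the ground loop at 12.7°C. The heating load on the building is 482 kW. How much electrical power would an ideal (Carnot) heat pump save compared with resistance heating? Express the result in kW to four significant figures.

In absolute terms T_C = 285.85 K and T_H = 291.75 K, so ΔT = 5.900 K.
COP_Carnot = T_H/ΔT = 291.75/5.900 = 49.45.
Resistance heating needs Ẇ_res = Q̇_H = 482.0 kW; the reversible heat pump needs only Ẇ_hp = Q̇_H/COP = 9.747 kW.
Saving = 482.0 − 9.747 = 472.3 kW.

472.3 kW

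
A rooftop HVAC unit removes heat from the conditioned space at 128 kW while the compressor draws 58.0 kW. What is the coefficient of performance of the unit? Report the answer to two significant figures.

The first law gives Q̇_H = Q̇_C + Ẇ, so the three rates are Q̇_C = 128.0, Q̇_H = 186.0, Ẇ = 58.00 kW.
COP_R = Q̇_C/Ẇ = 128.0/58.00 = 2.207.

2.2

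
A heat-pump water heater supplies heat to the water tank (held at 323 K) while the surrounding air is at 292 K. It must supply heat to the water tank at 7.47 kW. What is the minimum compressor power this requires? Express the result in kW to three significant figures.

0.717 kW

The reservoir spacing is ΔT = 323 − 292 = 31.00 K.
COP_Carnot = T_H/ΔT = 323.00/31.00 = 10.42.
Ẇ_min = Q̇/COP_Carnot = 7.470/10.42 = 0.7169 kW.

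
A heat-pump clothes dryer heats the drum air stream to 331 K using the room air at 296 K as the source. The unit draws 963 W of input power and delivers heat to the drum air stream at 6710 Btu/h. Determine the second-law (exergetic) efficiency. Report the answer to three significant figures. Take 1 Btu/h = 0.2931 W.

0.216

Converting, Q̇_H = 6710 Btu/h = 1967 W, so COP_actual = Q̇_H/Ẇ = 1967/963.0 = 2.042.
The reservoir spacing is ΔT = 331 − 296 = 35.00 K.
COP_Carnot = T_H/ΔT = 331.00/35.00 = 9.457.
η_II = COP_actual/COP_Carnot = 2.042/9.457 = 0.2159.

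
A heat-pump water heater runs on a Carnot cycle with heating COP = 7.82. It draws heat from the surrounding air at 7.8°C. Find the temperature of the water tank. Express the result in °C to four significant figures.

COP_HP = T_H/(T_H − T_C) rearranges to T_H = COP·T_C/(COP − 1).
With T_C = 280.95 K, T_H = 7.82 × 280.95/6.820 = 322.15 K.
Converting, 322.15 K = 49.00°C.

49.00 °C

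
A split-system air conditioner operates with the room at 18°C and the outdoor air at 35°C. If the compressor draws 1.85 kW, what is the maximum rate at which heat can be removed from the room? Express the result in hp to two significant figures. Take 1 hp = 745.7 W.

42 hp

In absolute terms T_C = 291.15 K and T_H = 308.15 K, so ΔT = 17.00 K.
COP_Carnot = T_C/ΔT = 291.15/17.00 = 17.13.
Q̇_max = COP_Carnot × Ẇ = 17.13 × 1.850 kW = 31.68 kW = 42.49 hp.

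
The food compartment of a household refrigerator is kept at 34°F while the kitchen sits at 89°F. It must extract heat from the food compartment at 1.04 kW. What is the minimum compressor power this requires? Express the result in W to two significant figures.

In absolute terms T_C = 274.26 K and T_H = 304.82 K, so ΔT = 30.56 K.
COP_Carnot = T_C/ΔT = 274.26/30.56 = 8.976.
Ẇ_min = Q̇/COP_Carnot = 1.040/8.976 = 0.1159 kW = 115.9 W.

120 W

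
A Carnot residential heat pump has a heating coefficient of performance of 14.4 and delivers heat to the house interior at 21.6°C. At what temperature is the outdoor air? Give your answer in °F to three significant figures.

COP_HP = T_H/(T_H − T_C) gives T_H − T_C = T_H/COP.
With T_H = 294.75 K, T_C = 294.75 × (1 − 1/14.4) = 274.28 K.
Converting, 274.28 K = 34.04°F.

34.0 °F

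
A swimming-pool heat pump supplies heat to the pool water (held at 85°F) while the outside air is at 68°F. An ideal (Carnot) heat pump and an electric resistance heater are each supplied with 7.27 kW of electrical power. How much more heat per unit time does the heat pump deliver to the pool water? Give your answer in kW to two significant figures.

In absolute terms T_C = 293.15 K and T_H = 302.59 K, so ΔT = 9.444 K.
COP_Carnot = T_H/ΔT = 302.59/9.444 = 32.04.
The heat pump delivers Q̇_H = COP × Ẇ = 232.9 kW; the resistance heater delivers Ẇ = 7.270 kW.
Extra = (COP − 1)·Ẇ = 225.7 kW.

230 kW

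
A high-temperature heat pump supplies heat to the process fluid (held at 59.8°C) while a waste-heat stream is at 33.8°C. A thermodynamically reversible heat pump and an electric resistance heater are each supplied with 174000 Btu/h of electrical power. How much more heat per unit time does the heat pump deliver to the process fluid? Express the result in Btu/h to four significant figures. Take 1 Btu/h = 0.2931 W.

2054000 Btu/h

In absolute terms T_C = 306.95 K and T_H = 332.95 K, so ΔT = 26.00 K.
COP_Carnot = T_H/ΔT = 332.95/26.00 = 12.81.
The heat pump delivers Q̇_H = COP × Ẇ = 2228000 Btu/h; the resistance heater delivers Ẇ = 174000 Btu/h.
Extra = (COP − 1)·Ẇ = 2054000 Btu/h.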